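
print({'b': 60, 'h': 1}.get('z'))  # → None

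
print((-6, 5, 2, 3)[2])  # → 2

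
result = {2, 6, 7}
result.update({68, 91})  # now {2, 6, 7, 68, 91}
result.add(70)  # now {2, 6, 7, 68, 70, 91}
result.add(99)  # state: {2, 6, 7, 68, 70, 91, 99}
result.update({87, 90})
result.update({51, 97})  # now {2, 6, 7, 51, 68, 70, 87, 90, 91, 97, 99}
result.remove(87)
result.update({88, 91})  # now {2, 6, 7, 51, 68, 70, 88, 90, 91, 97, 99}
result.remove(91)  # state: {2, 6, 7, 51, 68, 70, 88, 90, 97, 99}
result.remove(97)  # {2, 6, 7, 51, 68, 70, 88, 90, 99}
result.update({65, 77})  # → {2, 6, 7, 51, 65, 68, 70, 77, 88, 90, 99}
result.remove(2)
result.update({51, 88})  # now {6, 7, 51, 65, 68, 70, 77, 88, 90, 99}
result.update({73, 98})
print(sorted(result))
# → [6, 7, 51, 65, 68, 70, 73, 77, 88, 90, 98, 99]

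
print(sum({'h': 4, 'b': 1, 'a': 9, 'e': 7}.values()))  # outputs 21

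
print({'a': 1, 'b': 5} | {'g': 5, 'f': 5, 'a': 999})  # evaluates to {'a': 999, 'b': 5, 'g': 5, 'f': 5}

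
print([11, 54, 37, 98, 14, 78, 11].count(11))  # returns 2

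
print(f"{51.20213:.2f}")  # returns 51.20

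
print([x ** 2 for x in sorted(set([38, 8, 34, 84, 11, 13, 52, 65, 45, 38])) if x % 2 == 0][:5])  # [64, 1156, 1444, 2704, 7056]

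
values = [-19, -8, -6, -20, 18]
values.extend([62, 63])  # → [-19, -8, -6, -20, 18, 62, 63]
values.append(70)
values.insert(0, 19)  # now [19, -19, -8, -6, -20, 18, 62, 63, 70]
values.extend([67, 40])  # [19, -19, -8, -6, -20, 18, 62, 63, 70, 67, 40]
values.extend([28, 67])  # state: [19, -19, -8, -6, -20, 18, 62, 63, 70, 67, 40, 28, 67]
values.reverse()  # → [67, 28, 40, 67, 70, 63, 62, 18, -20, -6, -8, -19, 19]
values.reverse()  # [19, -19, -8, -6, -20, 18, 62, 63, 70, 67, 40, 28, 67]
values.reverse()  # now [67, 28, 40, 67, 70, 63, 62, 18, -20, -6, -8, -19, 19]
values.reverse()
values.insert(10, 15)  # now [19, -19, -8, -6, -20, 18, 62, 63, 70, 67, 15, 40, 28, 67]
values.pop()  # 67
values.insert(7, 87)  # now [19, -19, -8, -6, -20, 18, 62, 87, 63, 70, 67, 15, 40, 28]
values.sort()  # [-20, -19, -8, -6, 15, 18, 19, 28, 40, 62, 63, 67, 70, 87]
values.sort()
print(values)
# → [-20, -19, -8, -6, 15, 18, 19, 28, 40, 62, 63, 67, 70, 87]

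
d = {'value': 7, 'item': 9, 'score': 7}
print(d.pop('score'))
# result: 7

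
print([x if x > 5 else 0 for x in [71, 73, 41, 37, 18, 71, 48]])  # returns [71, 73, 41, 37, 18, 71, 48]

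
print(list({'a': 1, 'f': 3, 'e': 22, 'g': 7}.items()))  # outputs [('a', 1), ('f', 3), ('e', 22), ('g', 7)]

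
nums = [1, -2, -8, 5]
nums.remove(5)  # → [1, -2, -8]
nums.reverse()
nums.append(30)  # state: [-8, -2, 1, 30]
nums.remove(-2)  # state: [-8, 1, 30]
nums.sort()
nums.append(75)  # [-8, 1, 30, 75]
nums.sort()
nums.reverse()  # [75, 30, 1, -8]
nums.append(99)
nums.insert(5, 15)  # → [75, 30, 1, -8, 99, 15]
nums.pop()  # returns 15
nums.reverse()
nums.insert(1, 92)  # [99, 92, -8, 1, 30, 75]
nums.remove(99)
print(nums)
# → [92, -8, 1, 30, 75]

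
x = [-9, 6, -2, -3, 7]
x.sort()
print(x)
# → [-9, -3, -2, 6, 7]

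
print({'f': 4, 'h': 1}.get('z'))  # None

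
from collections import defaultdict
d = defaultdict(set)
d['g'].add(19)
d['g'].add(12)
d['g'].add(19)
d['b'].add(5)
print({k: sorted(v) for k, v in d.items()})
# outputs {'g': [12, 19], 'b': [5]}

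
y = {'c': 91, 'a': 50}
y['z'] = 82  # {'c': 91, 'a': 50, 'z': 82}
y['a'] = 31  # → {'c': 91, 'a': 31, 'z': 82}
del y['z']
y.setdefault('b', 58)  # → 58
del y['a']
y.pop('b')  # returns 58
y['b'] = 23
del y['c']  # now {'b': 23}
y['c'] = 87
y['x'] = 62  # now {'b': 23, 'c': 87, 'x': 62}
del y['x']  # {'b': 23, 'c': 87}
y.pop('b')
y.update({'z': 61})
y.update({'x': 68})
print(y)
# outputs {'c': 87, 'z': 61, 'x': 68}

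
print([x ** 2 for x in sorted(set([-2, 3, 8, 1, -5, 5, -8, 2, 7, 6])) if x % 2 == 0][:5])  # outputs [64, 4, 4, 36, 64]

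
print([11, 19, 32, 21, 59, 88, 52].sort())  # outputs None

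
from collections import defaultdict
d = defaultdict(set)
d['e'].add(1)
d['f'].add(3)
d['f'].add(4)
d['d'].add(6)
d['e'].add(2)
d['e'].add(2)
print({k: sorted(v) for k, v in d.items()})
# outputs {'e': [1, 2], 'f': [3, 4], 'd': [6]}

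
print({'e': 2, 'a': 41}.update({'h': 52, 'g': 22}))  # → None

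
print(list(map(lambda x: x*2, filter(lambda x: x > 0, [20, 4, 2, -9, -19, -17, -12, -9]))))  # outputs [40, 8, 4]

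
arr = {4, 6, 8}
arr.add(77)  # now {4, 6, 8, 77}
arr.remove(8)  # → {4, 6, 77}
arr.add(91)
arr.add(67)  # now {4, 6, 67, 77, 91}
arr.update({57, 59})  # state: {4, 6, 57, 59, 67, 77, 91}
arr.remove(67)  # {4, 6, 57, 59, 77, 91}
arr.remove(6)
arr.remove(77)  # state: {4, 57, 59, 91}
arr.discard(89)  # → {4, 57, 59, 91}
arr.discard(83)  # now {4, 57, 59, 91}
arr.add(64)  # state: {4, 57, 59, 64, 91}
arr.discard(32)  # {4, 57, 59, 64, 91}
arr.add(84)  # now {4, 57, 59, 64, 84, 91}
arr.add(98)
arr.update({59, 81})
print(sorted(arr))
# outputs [4, 57, 59, 64, 81, 84, 91, 98]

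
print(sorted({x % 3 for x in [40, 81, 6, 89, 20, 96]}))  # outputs [0, 1, 2]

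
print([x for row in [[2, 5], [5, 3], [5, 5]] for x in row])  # [2, 5, 5, 3, 5, 5]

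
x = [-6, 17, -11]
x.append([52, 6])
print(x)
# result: [-6, 17, -11, [52, 6]]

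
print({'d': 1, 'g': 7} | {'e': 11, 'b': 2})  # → {'d': 1, 'g': 7, 'e': 11, 'b': 2}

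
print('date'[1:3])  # at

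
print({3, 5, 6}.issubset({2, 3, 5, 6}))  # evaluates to True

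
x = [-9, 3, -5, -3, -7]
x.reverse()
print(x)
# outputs [-7, -3, -5, 3, -9]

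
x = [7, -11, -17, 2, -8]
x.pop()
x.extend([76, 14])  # [7, -11, -17, 2, 76, 14]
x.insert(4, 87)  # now [7, -11, -17, 2, 87, 76, 14]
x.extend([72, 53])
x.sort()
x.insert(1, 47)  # [-17, 47, -11, 2, 7, 14, 53, 72, 76, 87]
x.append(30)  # [-17, 47, -11, 2, 7, 14, 53, 72, 76, 87, 30]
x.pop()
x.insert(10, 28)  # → [-17, 47, -11, 2, 7, 14, 53, 72, 76, 87, 28]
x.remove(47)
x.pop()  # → 28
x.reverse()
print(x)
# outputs [87, 76, 72, 53, 14, 7, 2, -11, -17]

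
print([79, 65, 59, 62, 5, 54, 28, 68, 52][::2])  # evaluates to [79, 59, 5, 28, 52]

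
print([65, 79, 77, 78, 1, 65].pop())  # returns 65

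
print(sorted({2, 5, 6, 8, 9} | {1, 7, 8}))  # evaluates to [1, 2, 5, 6, 7, 8, 9]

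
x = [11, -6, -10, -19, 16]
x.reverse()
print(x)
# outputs [16, -19, -10, -6, 11]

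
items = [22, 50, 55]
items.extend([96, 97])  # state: [22, 50, 55, 96, 97]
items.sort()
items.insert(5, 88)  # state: [22, 50, 55, 96, 97, 88]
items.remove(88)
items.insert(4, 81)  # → [22, 50, 55, 96, 81, 97]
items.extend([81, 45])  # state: [22, 50, 55, 96, 81, 97, 81, 45]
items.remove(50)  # [22, 55, 96, 81, 97, 81, 45]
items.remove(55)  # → [22, 96, 81, 97, 81, 45]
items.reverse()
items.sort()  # [22, 45, 81, 81, 96, 97]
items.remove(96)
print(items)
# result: [22, 45, 81, 81, 97]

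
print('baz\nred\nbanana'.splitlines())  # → ['baz', 'red', 'banana']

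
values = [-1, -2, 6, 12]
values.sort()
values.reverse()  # [12, 6, -1, -2]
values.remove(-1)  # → [12, 6, -2]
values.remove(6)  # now [12, -2]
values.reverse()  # [-2, 12]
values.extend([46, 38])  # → [-2, 12, 46, 38]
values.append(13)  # [-2, 12, 46, 38, 13]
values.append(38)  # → [-2, 12, 46, 38, 13, 38]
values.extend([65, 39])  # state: [-2, 12, 46, 38, 13, 38, 65, 39]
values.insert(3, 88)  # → [-2, 12, 46, 88, 38, 13, 38, 65, 39]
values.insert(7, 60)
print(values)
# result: [-2, 12, 46, 88, 38, 13, 38, 60, 65, 39]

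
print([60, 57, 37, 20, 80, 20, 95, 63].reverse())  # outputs None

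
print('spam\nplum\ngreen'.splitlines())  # ['spam', 'plum', 'green']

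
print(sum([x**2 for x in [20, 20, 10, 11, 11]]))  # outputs 1142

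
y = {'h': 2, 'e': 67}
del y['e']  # {'h': 2}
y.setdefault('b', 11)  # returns 11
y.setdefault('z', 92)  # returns 92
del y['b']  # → {'h': 2, 'z': 92}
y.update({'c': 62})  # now {'h': 2, 'z': 92, 'c': 62}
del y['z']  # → {'h': 2, 'c': 62}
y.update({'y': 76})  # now {'h': 2, 'c': 62, 'y': 76}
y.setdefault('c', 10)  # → 62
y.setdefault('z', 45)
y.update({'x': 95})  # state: {'h': 2, 'c': 62, 'y': 76, 'z': 45, 'x': 95}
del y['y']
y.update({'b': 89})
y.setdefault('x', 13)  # 95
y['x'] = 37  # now {'h': 2, 'c': 62, 'z': 45, 'x': 37, 'b': 89}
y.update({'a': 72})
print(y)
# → {'h': 2, 'c': 62, 'z': 45, 'x': 37, 'b': 89, 'a': 72}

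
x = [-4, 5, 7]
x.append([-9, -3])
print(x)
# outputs [-4, 5, 7, [-9, -3]]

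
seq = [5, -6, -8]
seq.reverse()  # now [-8, -6, 5]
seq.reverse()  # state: [5, -6, -8]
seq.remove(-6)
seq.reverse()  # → [-8, 5]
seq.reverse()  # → [5, -8]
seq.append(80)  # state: [5, -8, 80]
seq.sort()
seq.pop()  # 80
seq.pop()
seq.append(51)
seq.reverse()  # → [51, -8]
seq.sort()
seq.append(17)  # [-8, 51, 17]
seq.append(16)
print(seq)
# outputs [-8, 51, 17, 16]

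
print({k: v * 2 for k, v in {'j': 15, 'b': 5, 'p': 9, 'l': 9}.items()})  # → {'j': 30, 'b': 10, 'p': 18, 'l': 18}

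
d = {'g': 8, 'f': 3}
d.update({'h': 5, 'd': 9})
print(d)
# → {'g': 8, 'f': 3, 'h': 5, 'd': 9}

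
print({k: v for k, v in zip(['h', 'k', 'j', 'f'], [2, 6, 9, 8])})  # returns {'h': 2, 'k': 6, 'j': 9, 'f': 8}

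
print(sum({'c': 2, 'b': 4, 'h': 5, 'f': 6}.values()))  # 17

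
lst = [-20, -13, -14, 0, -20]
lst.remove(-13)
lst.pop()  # -20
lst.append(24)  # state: [-20, -14, 0, 24]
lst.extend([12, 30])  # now [-20, -14, 0, 24, 12, 30]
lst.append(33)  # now [-20, -14, 0, 24, 12, 30, 33]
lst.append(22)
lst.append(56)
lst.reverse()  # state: [56, 22, 33, 30, 12, 24, 0, -14, -20]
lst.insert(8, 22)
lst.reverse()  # [-20, 22, -14, 0, 24, 12, 30, 33, 22, 56]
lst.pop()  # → 56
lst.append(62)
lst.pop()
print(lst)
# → [-20, 22, -14, 0, 24, 12, 30, 33, 22]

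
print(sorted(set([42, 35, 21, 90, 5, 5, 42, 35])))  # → [5, 21, 35, 42, 90]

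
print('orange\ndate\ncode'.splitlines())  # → ['orange', 'date', 'code']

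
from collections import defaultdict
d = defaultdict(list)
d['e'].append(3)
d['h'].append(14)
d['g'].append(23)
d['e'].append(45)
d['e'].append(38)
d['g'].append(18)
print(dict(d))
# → {'e': [3, 45, 38], 'h': [14], 'g': [23, 18]}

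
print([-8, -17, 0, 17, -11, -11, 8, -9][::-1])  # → [-9, 8, -11, -11, 17, 0, -17, -8]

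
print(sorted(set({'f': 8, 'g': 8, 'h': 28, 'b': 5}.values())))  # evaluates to [5, 8, 28]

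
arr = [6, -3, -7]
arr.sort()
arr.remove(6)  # [-7, -3]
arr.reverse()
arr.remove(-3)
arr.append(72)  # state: [-7, 72]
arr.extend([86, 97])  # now [-7, 72, 86, 97]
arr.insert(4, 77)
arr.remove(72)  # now [-7, 86, 97, 77]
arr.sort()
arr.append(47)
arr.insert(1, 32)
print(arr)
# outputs [-7, 32, 77, 86, 97, 47]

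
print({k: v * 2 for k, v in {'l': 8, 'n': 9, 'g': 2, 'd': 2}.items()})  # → {'l': 16, 'n': 18, 'g': 4, 'd': 4}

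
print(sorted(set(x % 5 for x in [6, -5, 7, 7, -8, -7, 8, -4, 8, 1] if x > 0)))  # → [1, 2, 3]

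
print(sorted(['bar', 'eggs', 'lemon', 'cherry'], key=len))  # ['bar', 'eggs', 'lemon', 'cherry']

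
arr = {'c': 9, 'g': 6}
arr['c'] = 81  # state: {'c': 81, 'g': 6}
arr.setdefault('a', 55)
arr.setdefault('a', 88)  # 55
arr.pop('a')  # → 55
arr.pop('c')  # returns 81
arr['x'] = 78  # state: {'g': 6, 'x': 78}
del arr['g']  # {'x': 78}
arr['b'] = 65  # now {'x': 78, 'b': 65}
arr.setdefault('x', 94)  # 78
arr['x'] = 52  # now {'x': 52, 'b': 65}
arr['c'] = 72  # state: {'x': 52, 'b': 65, 'c': 72}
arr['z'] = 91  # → {'x': 52, 'b': 65, 'c': 72, 'z': 91}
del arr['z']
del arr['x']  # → {'b': 65, 'c': 72}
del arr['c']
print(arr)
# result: {'b': 65}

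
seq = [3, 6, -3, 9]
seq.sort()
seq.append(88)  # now [-3, 3, 6, 9, 88]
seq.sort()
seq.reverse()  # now [88, 9, 6, 3, -3]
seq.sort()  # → [-3, 3, 6, 9, 88]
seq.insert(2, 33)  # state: [-3, 3, 33, 6, 9, 88]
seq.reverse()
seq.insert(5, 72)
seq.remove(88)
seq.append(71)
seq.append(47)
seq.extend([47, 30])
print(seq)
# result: [9, 6, 33, 3, 72, -3, 71, 47, 47, 30]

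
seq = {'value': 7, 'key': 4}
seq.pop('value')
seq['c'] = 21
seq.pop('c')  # 21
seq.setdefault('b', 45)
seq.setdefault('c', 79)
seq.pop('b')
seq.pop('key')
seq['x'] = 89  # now {'c': 79, 'x': 89}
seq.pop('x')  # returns 89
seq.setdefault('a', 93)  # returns 93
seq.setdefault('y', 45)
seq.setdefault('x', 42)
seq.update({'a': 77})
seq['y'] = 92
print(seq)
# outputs {'c': 79, 'a': 77, 'y': 92, 'x': 42}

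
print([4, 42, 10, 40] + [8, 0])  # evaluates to [4, 42, 10, 40, 8, 0]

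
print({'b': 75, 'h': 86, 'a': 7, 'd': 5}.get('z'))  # None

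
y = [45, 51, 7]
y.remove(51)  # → [45, 7]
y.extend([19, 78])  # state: [45, 7, 19, 78]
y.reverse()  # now [78, 19, 7, 45]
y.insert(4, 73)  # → [78, 19, 7, 45, 73]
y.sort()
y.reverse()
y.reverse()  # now [7, 19, 45, 73, 78]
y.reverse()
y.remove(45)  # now [78, 73, 19, 7]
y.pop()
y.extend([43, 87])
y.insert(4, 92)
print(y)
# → [78, 73, 19, 43, 92, 87]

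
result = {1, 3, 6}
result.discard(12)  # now {1, 3, 6}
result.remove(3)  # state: {1, 6}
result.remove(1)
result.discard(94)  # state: {6}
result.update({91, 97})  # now {6, 91, 97}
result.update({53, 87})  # {6, 53, 87, 91, 97}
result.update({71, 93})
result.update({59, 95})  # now {6, 53, 59, 71, 87, 91, 93, 95, 97}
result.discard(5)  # {6, 53, 59, 71, 87, 91, 93, 95, 97}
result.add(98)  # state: {6, 53, 59, 71, 87, 91, 93, 95, 97, 98}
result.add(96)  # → {6, 53, 59, 71, 87, 91, 93, 95, 96, 97, 98}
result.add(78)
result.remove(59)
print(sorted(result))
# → [6, 53, 71, 78, 87, 91, 93, 95, 96, 97, 98]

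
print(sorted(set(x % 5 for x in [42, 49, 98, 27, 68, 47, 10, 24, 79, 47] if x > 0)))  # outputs [0, 2, 3, 4]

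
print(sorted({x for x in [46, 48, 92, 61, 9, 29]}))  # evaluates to [9, 29, 46, 48, 61, 92]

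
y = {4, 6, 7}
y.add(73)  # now {4, 6, 7, 73}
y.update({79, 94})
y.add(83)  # {4, 6, 7, 73, 79, 83, 94}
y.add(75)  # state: {4, 6, 7, 73, 75, 79, 83, 94}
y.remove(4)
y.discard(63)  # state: {6, 7, 73, 75, 79, 83, 94}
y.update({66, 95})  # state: {6, 7, 66, 73, 75, 79, 83, 94, 95}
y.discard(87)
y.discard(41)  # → {6, 7, 66, 73, 75, 79, 83, 94, 95}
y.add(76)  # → {6, 7, 66, 73, 75, 76, 79, 83, 94, 95}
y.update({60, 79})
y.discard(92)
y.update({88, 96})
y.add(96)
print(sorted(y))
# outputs [6, 7, 60, 66, 73, 75, 76, 79, 83, 88, 94, 95, 96]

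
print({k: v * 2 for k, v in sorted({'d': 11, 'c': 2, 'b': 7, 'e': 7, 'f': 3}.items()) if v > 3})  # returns {'b': 14, 'd': 22, 'e': 14}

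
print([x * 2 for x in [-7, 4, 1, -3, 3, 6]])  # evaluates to [-14, 8, 2, -6, 6, 12]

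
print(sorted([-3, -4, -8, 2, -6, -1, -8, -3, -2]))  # [-8, -8, -6, -4, -3, -3, -2, -1, 2]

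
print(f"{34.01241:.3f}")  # 34.012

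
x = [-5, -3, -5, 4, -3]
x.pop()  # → -3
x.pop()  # 4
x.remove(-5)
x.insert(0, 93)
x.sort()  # [-5, -3, 93]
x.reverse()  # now [93, -3, -5]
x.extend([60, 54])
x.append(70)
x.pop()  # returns 70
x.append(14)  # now [93, -3, -5, 60, 54, 14]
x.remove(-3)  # [93, -5, 60, 54, 14]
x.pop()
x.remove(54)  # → [93, -5, 60]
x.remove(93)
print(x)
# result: [-5, 60]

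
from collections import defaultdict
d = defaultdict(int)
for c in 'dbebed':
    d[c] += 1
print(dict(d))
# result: {'d': 2, 'b': 2, 'e': 2}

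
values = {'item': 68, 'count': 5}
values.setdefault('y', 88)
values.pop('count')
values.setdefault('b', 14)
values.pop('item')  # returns 68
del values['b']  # {'y': 88}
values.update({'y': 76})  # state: {'y': 76}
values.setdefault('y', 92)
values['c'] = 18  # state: {'y': 76, 'c': 18}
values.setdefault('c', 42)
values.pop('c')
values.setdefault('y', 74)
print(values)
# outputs {'y': 76}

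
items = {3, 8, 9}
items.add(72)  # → {3, 8, 9, 72}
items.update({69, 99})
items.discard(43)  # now {3, 8, 9, 69, 72, 99}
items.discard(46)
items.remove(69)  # {3, 8, 9, 72, 99}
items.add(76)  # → {3, 8, 9, 72, 76, 99}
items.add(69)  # {3, 8, 9, 69, 72, 76, 99}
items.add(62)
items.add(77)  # {3, 8, 9, 62, 69, 72, 76, 77, 99}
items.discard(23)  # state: {3, 8, 9, 62, 69, 72, 76, 77, 99}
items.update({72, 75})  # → {3, 8, 9, 62, 69, 72, 75, 76, 77, 99}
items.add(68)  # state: {3, 8, 9, 62, 68, 69, 72, 75, 76, 77, 99}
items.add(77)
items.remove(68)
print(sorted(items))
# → [3, 8, 9, 62, 69, 72, 75, 76, 77, 99]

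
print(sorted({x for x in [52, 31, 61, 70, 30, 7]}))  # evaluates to [7, 30, 31, 52, 61, 70]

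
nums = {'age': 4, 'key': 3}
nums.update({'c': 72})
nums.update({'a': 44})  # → {'age': 4, 'key': 3, 'c': 72, 'a': 44}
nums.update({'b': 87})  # {'age': 4, 'key': 3, 'c': 72, 'a': 44, 'b': 87}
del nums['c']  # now {'age': 4, 'key': 3, 'a': 44, 'b': 87}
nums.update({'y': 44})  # {'age': 4, 'key': 3, 'a': 44, 'b': 87, 'y': 44}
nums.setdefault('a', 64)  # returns 44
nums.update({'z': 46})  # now {'age': 4, 'key': 3, 'a': 44, 'b': 87, 'y': 44, 'z': 46}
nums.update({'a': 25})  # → {'age': 4, 'key': 3, 'a': 25, 'b': 87, 'y': 44, 'z': 46}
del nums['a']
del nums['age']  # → {'key': 3, 'b': 87, 'y': 44, 'z': 46}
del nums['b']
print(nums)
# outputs {'key': 3, 'y': 44, 'z': 46}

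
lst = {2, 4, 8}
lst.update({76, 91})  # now {2, 4, 8, 76, 91}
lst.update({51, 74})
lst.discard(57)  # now {2, 4, 8, 51, 74, 76, 91}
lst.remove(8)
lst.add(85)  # {2, 4, 51, 74, 76, 85, 91}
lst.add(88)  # {2, 4, 51, 74, 76, 85, 88, 91}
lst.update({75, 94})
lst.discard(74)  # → {2, 4, 51, 75, 76, 85, 88, 91, 94}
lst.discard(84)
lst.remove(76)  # {2, 4, 51, 75, 85, 88, 91, 94}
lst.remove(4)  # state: {2, 51, 75, 85, 88, 91, 94}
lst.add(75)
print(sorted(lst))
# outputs [2, 51, 75, 85, 88, 91, 94]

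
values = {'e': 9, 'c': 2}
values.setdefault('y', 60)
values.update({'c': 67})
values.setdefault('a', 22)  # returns 22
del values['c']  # {'e': 9, 'y': 60, 'a': 22}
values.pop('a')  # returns 22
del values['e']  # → {'y': 60}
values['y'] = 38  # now {'y': 38}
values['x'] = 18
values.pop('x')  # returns 18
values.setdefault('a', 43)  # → 43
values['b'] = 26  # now {'y': 38, 'a': 43, 'b': 26}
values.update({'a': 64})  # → {'y': 38, 'a': 64, 'b': 26}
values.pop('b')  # 26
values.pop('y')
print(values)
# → {'a': 64}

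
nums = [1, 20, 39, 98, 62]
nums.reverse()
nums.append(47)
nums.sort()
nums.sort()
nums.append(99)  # [1, 20, 39, 47, 62, 98, 99]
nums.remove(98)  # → [1, 20, 39, 47, 62, 99]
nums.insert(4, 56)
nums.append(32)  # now [1, 20, 39, 47, 56, 62, 99, 32]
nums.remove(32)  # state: [1, 20, 39, 47, 56, 62, 99]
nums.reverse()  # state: [99, 62, 56, 47, 39, 20, 1]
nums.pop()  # 1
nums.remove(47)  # [99, 62, 56, 39, 20]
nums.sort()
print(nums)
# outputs [20, 39, 56, 62, 99]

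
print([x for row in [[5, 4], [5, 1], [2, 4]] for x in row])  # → [5, 4, 5, 1, 2, 4]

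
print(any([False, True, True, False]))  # True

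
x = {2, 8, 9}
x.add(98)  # {2, 8, 9, 98}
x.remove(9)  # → {2, 8, 98}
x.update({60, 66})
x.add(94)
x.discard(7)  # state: {2, 8, 60, 66, 94, 98}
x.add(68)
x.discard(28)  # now {2, 8, 60, 66, 68, 94, 98}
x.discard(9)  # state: {2, 8, 60, 66, 68, 94, 98}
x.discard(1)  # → {2, 8, 60, 66, 68, 94, 98}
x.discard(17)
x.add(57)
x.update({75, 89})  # {2, 8, 57, 60, 66, 68, 75, 89, 94, 98}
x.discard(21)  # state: {2, 8, 57, 60, 66, 68, 75, 89, 94, 98}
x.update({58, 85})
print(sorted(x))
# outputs [2, 8, 57, 58, 60, 66, 68, 75, 85, 89, 94, 98]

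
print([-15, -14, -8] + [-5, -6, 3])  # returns [-15, -14, -8, -5, -6, 3]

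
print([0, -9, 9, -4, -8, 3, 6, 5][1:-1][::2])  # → [-9, -4, 3]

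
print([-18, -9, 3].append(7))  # None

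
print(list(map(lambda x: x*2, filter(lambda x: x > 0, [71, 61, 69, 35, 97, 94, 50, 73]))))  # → [142, 122, 138, 70, 194, 188, 100, 146]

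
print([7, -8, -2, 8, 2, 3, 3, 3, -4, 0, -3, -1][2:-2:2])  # [-2, 2, 3, -4]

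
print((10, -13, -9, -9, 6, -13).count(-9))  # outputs 2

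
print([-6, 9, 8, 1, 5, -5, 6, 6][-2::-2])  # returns [6, 5, 8, -6]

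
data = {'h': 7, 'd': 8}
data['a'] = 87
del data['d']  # {'h': 7, 'a': 87}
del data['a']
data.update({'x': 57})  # {'h': 7, 'x': 57}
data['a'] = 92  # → {'h': 7, 'x': 57, 'a': 92}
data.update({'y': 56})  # {'h': 7, 'x': 57, 'a': 92, 'y': 56}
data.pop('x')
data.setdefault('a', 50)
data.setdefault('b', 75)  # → 75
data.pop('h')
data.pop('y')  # 56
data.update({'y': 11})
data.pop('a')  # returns 92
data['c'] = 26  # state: {'b': 75, 'y': 11, 'c': 26}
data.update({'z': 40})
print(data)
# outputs {'b': 75, 'y': 11, 'c': 26, 'z': 40}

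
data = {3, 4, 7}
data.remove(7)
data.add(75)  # {3, 4, 75}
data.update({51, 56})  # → {3, 4, 51, 56, 75}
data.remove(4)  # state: {3, 51, 56, 75}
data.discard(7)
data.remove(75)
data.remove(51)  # {3, 56}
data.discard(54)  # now {3, 56}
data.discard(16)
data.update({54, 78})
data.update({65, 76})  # {3, 54, 56, 65, 76, 78}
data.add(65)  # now {3, 54, 56, 65, 76, 78}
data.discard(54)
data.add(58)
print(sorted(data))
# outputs [3, 56, 58, 65, 76, 78]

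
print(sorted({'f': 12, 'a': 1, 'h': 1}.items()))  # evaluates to [('a', 1), ('f', 12), ('h', 1)]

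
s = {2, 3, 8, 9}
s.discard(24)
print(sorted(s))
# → [2, 3, 8, 9]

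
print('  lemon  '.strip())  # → lemon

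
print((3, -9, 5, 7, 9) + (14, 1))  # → (3, -9, 5, 7, 9, 14, 1)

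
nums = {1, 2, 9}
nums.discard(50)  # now {1, 2, 9}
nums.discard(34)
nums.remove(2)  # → {1, 9}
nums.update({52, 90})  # {1, 9, 52, 90}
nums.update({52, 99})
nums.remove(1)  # {9, 52, 90, 99}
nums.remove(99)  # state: {9, 52, 90}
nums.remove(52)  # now {9, 90}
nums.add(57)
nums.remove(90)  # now {9, 57}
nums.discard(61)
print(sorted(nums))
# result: [9, 57]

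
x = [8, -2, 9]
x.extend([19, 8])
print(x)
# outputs [8, -2, 9, 19, 8]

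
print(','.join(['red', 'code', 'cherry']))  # red,code,cherry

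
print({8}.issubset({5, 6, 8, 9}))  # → True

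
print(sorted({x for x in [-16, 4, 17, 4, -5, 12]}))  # [-16, -5, 4, 12, 17]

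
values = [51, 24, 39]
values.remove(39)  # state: [51, 24]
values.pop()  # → 24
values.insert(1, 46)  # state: [51, 46]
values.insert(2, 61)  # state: [51, 46, 61]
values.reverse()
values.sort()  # [46, 51, 61]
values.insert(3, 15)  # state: [46, 51, 61, 15]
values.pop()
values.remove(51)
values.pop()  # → 61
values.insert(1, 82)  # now [46, 82]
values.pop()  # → 82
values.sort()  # [46]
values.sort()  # [46]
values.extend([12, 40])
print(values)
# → [46, 12, 40]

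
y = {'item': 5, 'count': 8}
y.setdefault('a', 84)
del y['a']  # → {'item': 5, 'count': 8}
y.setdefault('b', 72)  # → 72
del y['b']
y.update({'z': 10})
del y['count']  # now {'item': 5, 'z': 10}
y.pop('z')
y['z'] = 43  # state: {'item': 5, 'z': 43}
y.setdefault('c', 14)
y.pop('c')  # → 14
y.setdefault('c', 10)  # 10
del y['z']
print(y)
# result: {'item': 5, 'c': 10}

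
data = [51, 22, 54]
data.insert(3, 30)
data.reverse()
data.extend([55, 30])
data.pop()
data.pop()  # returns 55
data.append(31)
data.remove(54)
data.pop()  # 31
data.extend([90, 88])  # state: [30, 22, 51, 90, 88]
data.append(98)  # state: [30, 22, 51, 90, 88, 98]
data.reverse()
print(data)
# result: [98, 88, 90, 51, 22, 30]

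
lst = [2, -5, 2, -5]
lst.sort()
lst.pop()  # 2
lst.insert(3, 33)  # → [-5, -5, 2, 33]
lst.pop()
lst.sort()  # [-5, -5, 2]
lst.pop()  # 2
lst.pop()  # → -5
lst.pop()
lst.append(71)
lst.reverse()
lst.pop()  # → 71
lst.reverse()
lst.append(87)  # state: [87]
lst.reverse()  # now [87]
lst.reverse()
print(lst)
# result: [87]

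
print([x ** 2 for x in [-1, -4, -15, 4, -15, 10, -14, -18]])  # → [1, 16, 225, 16, 225, 100, 196, 324]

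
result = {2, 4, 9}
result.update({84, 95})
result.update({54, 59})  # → {2, 4, 9, 54, 59, 84, 95}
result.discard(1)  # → {2, 4, 9, 54, 59, 84, 95}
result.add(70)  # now {2, 4, 9, 54, 59, 70, 84, 95}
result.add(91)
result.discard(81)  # {2, 4, 9, 54, 59, 70, 84, 91, 95}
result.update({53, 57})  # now {2, 4, 9, 53, 54, 57, 59, 70, 84, 91, 95}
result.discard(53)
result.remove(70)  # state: {2, 4, 9, 54, 57, 59, 84, 91, 95}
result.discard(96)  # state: {2, 4, 9, 54, 57, 59, 84, 91, 95}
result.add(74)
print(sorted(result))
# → [2, 4, 9, 54, 57, 59, 74, 84, 91, 95]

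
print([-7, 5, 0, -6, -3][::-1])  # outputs [-3, -6, 0, 5, -7]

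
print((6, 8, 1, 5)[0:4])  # (6, 8, 1, 5)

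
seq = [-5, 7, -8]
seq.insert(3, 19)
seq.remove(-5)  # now [7, -8, 19]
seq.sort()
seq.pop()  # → 19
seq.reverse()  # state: [7, -8]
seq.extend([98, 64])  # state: [7, -8, 98, 64]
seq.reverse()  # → [64, 98, -8, 7]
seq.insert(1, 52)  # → [64, 52, 98, -8, 7]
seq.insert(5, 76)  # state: [64, 52, 98, -8, 7, 76]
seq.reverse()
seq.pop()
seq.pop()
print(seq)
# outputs [76, 7, -8, 98]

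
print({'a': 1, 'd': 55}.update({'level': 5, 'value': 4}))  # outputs None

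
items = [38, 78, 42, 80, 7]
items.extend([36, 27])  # [38, 78, 42, 80, 7, 36, 27]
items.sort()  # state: [7, 27, 36, 38, 42, 78, 80]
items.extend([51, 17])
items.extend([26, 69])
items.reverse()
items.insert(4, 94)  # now [69, 26, 17, 51, 94, 80, 78, 42, 38, 36, 27, 7]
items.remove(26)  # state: [69, 17, 51, 94, 80, 78, 42, 38, 36, 27, 7]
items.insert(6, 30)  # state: [69, 17, 51, 94, 80, 78, 30, 42, 38, 36, 27, 7]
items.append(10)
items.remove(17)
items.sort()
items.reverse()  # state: [94, 80, 78, 69, 51, 42, 38, 36, 30, 27, 10, 7]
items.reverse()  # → [7, 10, 27, 30, 36, 38, 42, 51, 69, 78, 80, 94]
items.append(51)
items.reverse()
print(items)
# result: [51, 94, 80, 78, 69, 51, 42, 38, 36, 30, 27, 10, 7]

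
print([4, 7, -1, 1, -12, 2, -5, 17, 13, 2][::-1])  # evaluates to [2, 13, 17, -5, 2, -12, 1, -1, 7, 4]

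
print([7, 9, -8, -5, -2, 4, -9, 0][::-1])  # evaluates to [0, -9, 4, -2, -5, -8, 9, 7]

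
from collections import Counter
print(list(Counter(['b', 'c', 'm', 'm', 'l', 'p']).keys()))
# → ['b', 'c', 'm', 'l', 'p']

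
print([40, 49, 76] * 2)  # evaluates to [40, 49, 76, 40, 49, 76]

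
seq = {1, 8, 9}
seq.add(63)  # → {1, 8, 9, 63}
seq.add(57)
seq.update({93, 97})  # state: {1, 8, 9, 57, 63, 93, 97}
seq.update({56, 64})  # {1, 8, 9, 56, 57, 63, 64, 93, 97}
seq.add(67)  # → {1, 8, 9, 56, 57, 63, 64, 67, 93, 97}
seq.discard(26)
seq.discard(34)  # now {1, 8, 9, 56, 57, 63, 64, 67, 93, 97}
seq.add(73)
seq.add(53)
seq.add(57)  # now {1, 8, 9, 53, 56, 57, 63, 64, 67, 73, 93, 97}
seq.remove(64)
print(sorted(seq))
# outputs [1, 8, 9, 53, 56, 57, 63, 67, 73, 93, 97]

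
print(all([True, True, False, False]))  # False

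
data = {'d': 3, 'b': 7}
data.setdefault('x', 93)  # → 93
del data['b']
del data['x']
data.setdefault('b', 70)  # 70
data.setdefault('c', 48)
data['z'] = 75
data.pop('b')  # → 70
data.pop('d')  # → 3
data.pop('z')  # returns 75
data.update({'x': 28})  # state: {'c': 48, 'x': 28}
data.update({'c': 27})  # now {'c': 27, 'x': 28}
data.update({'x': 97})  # {'c': 27, 'x': 97}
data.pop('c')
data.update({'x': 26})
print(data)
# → {'x': 26}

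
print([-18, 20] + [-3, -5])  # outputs [-18, 20, -3, -5]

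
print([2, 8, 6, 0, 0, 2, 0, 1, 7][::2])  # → [2, 6, 0, 0, 7]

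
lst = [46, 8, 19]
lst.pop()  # 19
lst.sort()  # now [8, 46]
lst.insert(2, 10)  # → [8, 46, 10]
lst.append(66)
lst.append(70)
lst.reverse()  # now [70, 66, 10, 46, 8]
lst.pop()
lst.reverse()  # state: [46, 10, 66, 70]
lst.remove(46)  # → [10, 66, 70]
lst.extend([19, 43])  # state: [10, 66, 70, 19, 43]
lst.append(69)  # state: [10, 66, 70, 19, 43, 69]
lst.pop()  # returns 69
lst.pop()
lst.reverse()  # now [19, 70, 66, 10]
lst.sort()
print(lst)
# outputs [10, 19, 66, 70]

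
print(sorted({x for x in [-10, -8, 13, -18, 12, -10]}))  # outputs [-18, -10, -8, 12, 13]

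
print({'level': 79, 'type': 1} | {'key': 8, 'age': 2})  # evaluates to {'level': 79, 'type': 1, 'key': 8, 'age': 2}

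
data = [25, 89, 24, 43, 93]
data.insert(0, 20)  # [20, 25, 89, 24, 43, 93]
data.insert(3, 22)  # [20, 25, 89, 22, 24, 43, 93]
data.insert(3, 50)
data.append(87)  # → [20, 25, 89, 50, 22, 24, 43, 93, 87]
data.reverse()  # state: [87, 93, 43, 24, 22, 50, 89, 25, 20]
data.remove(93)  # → [87, 43, 24, 22, 50, 89, 25, 20]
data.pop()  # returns 20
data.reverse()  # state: [25, 89, 50, 22, 24, 43, 87]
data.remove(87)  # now [25, 89, 50, 22, 24, 43]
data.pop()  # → 43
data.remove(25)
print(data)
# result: [89, 50, 22, 24]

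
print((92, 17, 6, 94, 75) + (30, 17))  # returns (92, 17, 6, 94, 75, 30, 17)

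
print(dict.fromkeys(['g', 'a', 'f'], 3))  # {'g': 3, 'a': 3, 'f': 3}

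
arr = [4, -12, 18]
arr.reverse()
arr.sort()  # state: [-12, 4, 18]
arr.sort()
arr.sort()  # [-12, 4, 18]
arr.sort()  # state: [-12, 4, 18]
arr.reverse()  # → [18, 4, -12]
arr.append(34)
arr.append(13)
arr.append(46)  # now [18, 4, -12, 34, 13, 46]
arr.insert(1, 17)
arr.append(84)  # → [18, 17, 4, -12, 34, 13, 46, 84]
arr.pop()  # 84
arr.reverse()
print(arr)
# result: [46, 13, 34, -12, 4, 17, 18]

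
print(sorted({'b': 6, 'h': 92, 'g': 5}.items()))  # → [('b', 6), ('g', 5), ('h', 92)]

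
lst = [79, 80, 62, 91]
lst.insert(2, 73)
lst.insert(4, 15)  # [79, 80, 73, 62, 15, 91]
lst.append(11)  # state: [79, 80, 73, 62, 15, 91, 11]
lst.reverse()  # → [11, 91, 15, 62, 73, 80, 79]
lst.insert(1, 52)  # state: [11, 52, 91, 15, 62, 73, 80, 79]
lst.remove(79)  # [11, 52, 91, 15, 62, 73, 80]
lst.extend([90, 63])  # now [11, 52, 91, 15, 62, 73, 80, 90, 63]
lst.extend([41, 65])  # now [11, 52, 91, 15, 62, 73, 80, 90, 63, 41, 65]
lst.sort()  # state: [11, 15, 41, 52, 62, 63, 65, 73, 80, 90, 91]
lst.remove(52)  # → [11, 15, 41, 62, 63, 65, 73, 80, 90, 91]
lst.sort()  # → [11, 15, 41, 62, 63, 65, 73, 80, 90, 91]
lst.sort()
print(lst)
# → [11, 15, 41, 62, 63, 65, 73, 80, 90, 91]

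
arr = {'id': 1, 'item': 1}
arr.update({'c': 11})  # {'id': 1, 'item': 1, 'c': 11}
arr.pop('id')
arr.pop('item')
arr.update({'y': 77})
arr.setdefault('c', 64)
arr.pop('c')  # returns 11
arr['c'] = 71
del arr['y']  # {'c': 71}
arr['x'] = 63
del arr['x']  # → {'c': 71}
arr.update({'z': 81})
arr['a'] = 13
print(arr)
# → {'c': 71, 'z': 81, 'a': 13}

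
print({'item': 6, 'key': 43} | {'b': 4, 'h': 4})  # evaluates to {'item': 6, 'key': 43, 'b': 4, 'h': 4}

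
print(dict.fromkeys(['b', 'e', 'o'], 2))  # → {'b': 2, 'e': 2, 'o': 2}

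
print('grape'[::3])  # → gp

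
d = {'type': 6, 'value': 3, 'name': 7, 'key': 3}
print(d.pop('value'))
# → 3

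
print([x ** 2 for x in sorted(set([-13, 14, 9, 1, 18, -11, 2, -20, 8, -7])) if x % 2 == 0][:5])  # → [400, 4, 64, 196, 324]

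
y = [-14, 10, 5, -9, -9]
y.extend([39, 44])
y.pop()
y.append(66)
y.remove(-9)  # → [-14, 10, 5, -9, 39, 66]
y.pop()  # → 66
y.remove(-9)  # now [-14, 10, 5, 39]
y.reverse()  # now [39, 5, 10, -14]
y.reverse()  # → [-14, 10, 5, 39]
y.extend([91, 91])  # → [-14, 10, 5, 39, 91, 91]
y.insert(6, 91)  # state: [-14, 10, 5, 39, 91, 91, 91]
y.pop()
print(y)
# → [-14, 10, 5, 39, 91, 91]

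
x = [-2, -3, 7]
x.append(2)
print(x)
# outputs [-2, -3, 7, 2]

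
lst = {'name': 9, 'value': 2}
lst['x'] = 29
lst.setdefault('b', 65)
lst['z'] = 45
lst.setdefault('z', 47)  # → 45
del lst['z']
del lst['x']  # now {'name': 9, 'value': 2, 'b': 65}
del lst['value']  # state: {'name': 9, 'b': 65}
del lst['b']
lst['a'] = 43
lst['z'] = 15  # {'name': 9, 'a': 43, 'z': 15}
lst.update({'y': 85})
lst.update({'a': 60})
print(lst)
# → {'name': 9, 'a': 60, 'z': 15, 'y': 85}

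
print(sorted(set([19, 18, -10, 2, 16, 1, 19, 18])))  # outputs [-10, 1, 2, 16, 18, 19]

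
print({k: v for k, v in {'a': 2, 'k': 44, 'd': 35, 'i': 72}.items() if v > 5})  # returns {'k': 44, 'd': 35, 'i': 72}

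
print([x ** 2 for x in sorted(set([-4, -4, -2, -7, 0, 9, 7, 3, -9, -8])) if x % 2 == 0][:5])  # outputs [64, 16, 4, 0]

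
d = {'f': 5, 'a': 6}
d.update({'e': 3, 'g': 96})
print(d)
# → {'f': 5, 'a': 6, 'e': 3, 'g': 96}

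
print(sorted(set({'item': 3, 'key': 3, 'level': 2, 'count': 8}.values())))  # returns [2, 3, 8]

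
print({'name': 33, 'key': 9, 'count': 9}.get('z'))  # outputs None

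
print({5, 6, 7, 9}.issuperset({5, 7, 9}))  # True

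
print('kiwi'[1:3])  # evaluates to iw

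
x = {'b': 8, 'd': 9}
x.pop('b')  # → 8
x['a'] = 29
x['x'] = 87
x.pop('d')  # 9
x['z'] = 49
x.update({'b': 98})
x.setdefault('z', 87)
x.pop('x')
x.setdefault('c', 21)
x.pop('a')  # 29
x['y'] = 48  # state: {'z': 49, 'b': 98, 'c': 21, 'y': 48}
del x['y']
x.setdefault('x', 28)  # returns 28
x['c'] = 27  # {'z': 49, 'b': 98, 'c': 27, 'x': 28}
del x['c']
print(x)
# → {'z': 49, 'b': 98, 'x': 28}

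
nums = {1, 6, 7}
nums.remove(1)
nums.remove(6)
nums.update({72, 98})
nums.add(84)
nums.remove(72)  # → {7, 84, 98}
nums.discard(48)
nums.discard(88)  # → {7, 84, 98}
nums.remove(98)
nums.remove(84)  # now {7}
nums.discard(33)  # {7}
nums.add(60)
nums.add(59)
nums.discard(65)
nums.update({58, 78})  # {7, 58, 59, 60, 78}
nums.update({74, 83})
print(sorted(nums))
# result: [7, 58, 59, 60, 74, 78, 83]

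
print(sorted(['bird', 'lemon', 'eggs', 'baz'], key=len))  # ['baz', 'bird', 'eggs', 'lemon']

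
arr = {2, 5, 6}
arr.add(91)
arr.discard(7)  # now {2, 5, 6, 91}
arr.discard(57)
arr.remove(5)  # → {2, 6, 91}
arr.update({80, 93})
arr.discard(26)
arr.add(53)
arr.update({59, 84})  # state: {2, 6, 53, 59, 80, 84, 91, 93}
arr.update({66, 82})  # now {2, 6, 53, 59, 66, 80, 82, 84, 91, 93}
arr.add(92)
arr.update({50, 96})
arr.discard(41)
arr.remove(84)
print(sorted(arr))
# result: [2, 6, 50, 53, 59, 66, 80, 82, 91, 92, 93, 96]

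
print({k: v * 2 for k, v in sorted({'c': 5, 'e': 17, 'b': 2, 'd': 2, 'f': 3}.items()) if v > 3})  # {'c': 10, 'e': 34}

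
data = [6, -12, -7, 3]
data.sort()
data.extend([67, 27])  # [-12, -7, 3, 6, 67, 27]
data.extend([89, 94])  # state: [-12, -7, 3, 6, 67, 27, 89, 94]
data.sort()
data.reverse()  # [94, 89, 67, 27, 6, 3, -7, -12]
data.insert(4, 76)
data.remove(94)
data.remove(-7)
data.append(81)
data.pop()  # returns 81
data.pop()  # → -12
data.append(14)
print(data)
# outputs [89, 67, 27, 76, 6, 3, 14]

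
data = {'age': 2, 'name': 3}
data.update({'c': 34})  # {'age': 2, 'name': 3, 'c': 34}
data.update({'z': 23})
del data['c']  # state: {'age': 2, 'name': 3, 'z': 23}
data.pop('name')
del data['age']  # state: {'z': 23}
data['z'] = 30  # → {'z': 30}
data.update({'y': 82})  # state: {'z': 30, 'y': 82}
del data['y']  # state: {'z': 30}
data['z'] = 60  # {'z': 60}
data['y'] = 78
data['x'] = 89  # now {'z': 60, 'y': 78, 'x': 89}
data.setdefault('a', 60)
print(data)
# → {'z': 60, 'y': 78, 'x': 89, 'a': 60}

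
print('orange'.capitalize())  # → Orange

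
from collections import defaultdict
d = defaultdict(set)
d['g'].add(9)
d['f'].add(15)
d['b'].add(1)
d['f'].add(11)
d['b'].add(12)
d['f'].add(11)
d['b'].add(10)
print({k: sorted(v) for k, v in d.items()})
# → {'g': [9], 'f': [11, 15], 'b': [1, 10, 12]}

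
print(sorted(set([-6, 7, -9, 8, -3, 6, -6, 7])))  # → [-9, -6, -3, 6, 7, 8]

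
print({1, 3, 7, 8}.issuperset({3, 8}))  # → True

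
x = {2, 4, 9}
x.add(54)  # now {2, 4, 9, 54}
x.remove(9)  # {2, 4, 54}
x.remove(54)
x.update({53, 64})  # {2, 4, 53, 64}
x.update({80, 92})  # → {2, 4, 53, 64, 80, 92}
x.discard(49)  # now {2, 4, 53, 64, 80, 92}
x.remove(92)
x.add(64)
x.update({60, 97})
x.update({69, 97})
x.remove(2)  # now {4, 53, 60, 64, 69, 80, 97}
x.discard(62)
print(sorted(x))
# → [4, 53, 60, 64, 69, 80, 97]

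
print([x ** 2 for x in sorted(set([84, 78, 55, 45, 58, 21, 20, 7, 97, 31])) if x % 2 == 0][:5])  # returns [400, 3364, 6084, 7056]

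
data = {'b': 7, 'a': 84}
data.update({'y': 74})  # {'b': 7, 'a': 84, 'y': 74}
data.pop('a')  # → 84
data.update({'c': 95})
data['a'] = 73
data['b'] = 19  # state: {'b': 19, 'y': 74, 'c': 95, 'a': 73}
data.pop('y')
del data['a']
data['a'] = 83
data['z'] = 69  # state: {'b': 19, 'c': 95, 'a': 83, 'z': 69}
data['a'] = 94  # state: {'b': 19, 'c': 95, 'a': 94, 'z': 69}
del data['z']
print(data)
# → {'b': 19, 'c': 95, 'a': 94}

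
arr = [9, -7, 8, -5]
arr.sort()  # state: [-7, -5, 8, 9]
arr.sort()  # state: [-7, -5, 8, 9]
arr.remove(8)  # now [-7, -5, 9]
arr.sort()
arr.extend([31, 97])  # [-7, -5, 9, 31, 97]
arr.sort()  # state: [-7, -5, 9, 31, 97]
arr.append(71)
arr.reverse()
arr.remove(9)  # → [71, 97, 31, -5, -7]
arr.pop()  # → -7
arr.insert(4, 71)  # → [71, 97, 31, -5, 71]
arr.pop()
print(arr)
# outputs [71, 97, 31, -5]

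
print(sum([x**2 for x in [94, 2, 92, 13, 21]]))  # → 17914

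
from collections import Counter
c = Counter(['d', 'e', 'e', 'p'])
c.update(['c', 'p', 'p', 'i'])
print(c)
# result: Counter({'p': 3, 'e': 2, 'd': 1, 'c': 1, 'i': 1})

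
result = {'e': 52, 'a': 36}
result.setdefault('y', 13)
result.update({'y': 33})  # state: {'e': 52, 'a': 36, 'y': 33}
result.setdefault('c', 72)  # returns 72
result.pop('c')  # 72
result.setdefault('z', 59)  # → 59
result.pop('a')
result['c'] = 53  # {'e': 52, 'y': 33, 'z': 59, 'c': 53}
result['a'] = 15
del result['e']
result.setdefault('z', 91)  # 59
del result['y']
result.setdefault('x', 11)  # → 11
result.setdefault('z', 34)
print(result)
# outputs {'z': 59, 'c': 53, 'a': 15, 'x': 11}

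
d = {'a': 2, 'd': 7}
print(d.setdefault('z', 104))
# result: 104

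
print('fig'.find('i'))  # 1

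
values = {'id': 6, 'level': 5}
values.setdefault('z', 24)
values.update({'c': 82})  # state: {'id': 6, 'level': 5, 'z': 24, 'c': 82}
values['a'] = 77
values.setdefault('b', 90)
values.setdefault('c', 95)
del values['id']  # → {'level': 5, 'z': 24, 'c': 82, 'a': 77, 'b': 90}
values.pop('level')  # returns 5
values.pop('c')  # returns 82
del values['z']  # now {'a': 77, 'b': 90}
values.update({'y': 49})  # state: {'a': 77, 'b': 90, 'y': 49}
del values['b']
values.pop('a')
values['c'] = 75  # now {'y': 49, 'c': 75}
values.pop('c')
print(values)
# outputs {'y': 49}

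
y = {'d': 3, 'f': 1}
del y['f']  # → {'d': 3}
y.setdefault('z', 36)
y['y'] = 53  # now {'d': 3, 'z': 36, 'y': 53}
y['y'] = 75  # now {'d': 3, 'z': 36, 'y': 75}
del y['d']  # {'z': 36, 'y': 75}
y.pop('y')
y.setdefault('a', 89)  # 89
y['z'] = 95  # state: {'z': 95, 'a': 89}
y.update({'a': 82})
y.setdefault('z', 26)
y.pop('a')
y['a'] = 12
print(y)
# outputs {'z': 95, 'a': 12}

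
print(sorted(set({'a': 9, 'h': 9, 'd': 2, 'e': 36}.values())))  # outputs [2, 9, 36]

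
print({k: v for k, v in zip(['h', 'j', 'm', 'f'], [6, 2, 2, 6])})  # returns {'h': 6, 'j': 2, 'm': 2, 'f': 6}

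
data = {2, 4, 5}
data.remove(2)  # {4, 5}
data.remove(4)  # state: {5}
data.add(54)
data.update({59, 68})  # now {5, 54, 59, 68}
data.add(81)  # {5, 54, 59, 68, 81}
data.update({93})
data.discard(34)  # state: {5, 54, 59, 68, 81, 93}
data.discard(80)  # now {5, 54, 59, 68, 81, 93}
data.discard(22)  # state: {5, 54, 59, 68, 81, 93}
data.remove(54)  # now {5, 59, 68, 81, 93}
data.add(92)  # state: {5, 59, 68, 81, 92, 93}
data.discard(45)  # {5, 59, 68, 81, 92, 93}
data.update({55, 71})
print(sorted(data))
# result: [5, 55, 59, 68, 71, 81, 92, 93]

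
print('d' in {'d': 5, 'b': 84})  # True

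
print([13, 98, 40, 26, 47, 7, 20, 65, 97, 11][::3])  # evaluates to [13, 26, 20, 11]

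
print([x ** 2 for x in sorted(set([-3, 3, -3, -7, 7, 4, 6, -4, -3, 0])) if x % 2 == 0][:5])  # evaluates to [16, 0, 16, 36]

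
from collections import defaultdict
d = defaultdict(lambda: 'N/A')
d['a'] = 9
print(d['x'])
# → N/A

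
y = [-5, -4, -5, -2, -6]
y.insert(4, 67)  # [-5, -4, -5, -2, 67, -6]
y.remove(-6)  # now [-5, -4, -5, -2, 67]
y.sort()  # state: [-5, -5, -4, -2, 67]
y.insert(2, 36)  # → [-5, -5, 36, -4, -2, 67]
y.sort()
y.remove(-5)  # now [-5, -4, -2, 36, 67]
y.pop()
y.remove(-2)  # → [-5, -4, 36]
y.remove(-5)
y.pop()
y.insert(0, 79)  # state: [79, -4]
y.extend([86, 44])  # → [79, -4, 86, 44]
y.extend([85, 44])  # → [79, -4, 86, 44, 85, 44]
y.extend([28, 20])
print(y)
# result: [79, -4, 86, 44, 85, 44, 28, 20]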